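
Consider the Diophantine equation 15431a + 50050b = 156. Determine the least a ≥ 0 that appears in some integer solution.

gcd(50050, 15431):
  50050 = 3·15431 + 3757
  15431 = 4·3757 + 403
  3757 = 9·403 + 130
  403 = 3·130 + 13
  130 = 10·13
so gcd(50050, 15431) = 13.
13 divides 156, so solutions exist.
Back-substitute for Bézout coefficients:
  13 = 403 - 3·130
  ... = 15431·(373) + 50050·(-115)
Scale by 156/13 = 12: (a₀, b₀) = (4476, -1380).
General solution: a = 4476 + 3850t, b = -1380 - 1187t for integer t.
a ≥ 0: smallest is 4476 mod 3850 = 626 (at t = -1), with b = -193.

626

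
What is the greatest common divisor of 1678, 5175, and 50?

1

gcd(5175, 1678) = 1  (5175 = 3×1678 + 141, 1678 = 11×141 + 127, 141 = 1×127 + 14, 127 = 9×14 + 1, 14 = 14×1).
gcd(1, 50) = 1.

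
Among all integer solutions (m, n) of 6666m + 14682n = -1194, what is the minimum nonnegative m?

gcd(14682, 6666):
  14682 = 2·6666 + 1350
  6666 = 4·1350 + 1266
  1350 = 1·1266 + 84
  1266 = 15·84 + 6
  84 = 14·6
so gcd(14682, 6666) = 6.
6 divides -1194, so solutions exist.
Back-substitute for Bézout coefficients:
  6 = 1266 - 15·84
  ... = 6666·(174) + 14682·(-79)
Scale by -1194/6 = -199: (m₀, n₀) = (-34626, 15721).
General solution: m = -34626 + 2447t, n = 15721 - 1111t for integer t.
m ≥ 0: smallest is -34626 mod 2447 = 2079 (at t = 15), with n = -944.

2079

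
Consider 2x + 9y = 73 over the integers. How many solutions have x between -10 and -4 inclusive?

gcd(9, 2):
  9 = 4*2 + 1
  2 = 2*1
so gcd(9, 2) = 1.
Back-substitute for Bézout coefficients:
  1 = 9 - 4*2
  ... = 2*(-4) + 9*(1)
Scale by 73: particular solution (-292, 73); reduce x mod 9: (5, 7).
General solution: x = 5 + 9t, y = 7 - 2t for integer t.
-10 ≤ 5 + 9t ≤ -4 gives t ∈ [-1, -1], which is 1 value.

1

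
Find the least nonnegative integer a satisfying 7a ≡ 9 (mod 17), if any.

11

gcd(17, 7):
  17 = 2·7 + 3
  7 = 2·3 + 1
  3 = 3·1
so gcd(17, 7) = 1.
1 divides 9, so solutions exist.
Back-substitute for Bézout coefficients:
  1 = 7 - 2·3
  ... = 7·(5) + 17·(-2)
So 7·(5) ≡ 1 (mod 17); multiply by 9: a ≡ 45 (mod 17).
Smallest nonnegative: a = 45 mod 17 = 11.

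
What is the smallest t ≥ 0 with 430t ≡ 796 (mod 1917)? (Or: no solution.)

412

gcd(1917, 430) = 1.
1 divides 796, so solutions exist.
By Bézout, 430*(-905) + 1917*(203) = 1.
So 430*(-905) ≡ 1 (mod 1917); multiply by 796: t ≡ -720380 (mod 1917).
Smallest nonnegative: t = -720380 mod 1917 = 412.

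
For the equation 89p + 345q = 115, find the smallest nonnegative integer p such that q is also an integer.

gcd(345, 89) = 1.
1 divides 115, so solutions exist.
By Bézout, 89*(-31) + 345*(8) = 1.
Scale by 115/1 = 115: (p₀, q₀) = (-3565, 920).
General solution: p = -3565 + 345t, q = 920 - 89t for integer t.
p ≥ 0: smallest is -3565 mod 345 = 230 (at t = 11), with q = -59.

230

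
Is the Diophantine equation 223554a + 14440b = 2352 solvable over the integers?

no

gcd(223554, 14440):
  223554 = 15·14440 + 6954
  14440 = 2·6954 + 532
  6954 = 13·532 + 38
  532 = 14·38
so gcd(223554, 14440) = 38.
38 does not divide 2352 (remainder 34), so no integer solutions.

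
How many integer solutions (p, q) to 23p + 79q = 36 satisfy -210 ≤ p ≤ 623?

10

gcd(79, 23):
  79 = 3×23 + 10
  23 = 2×10 + 3
  10 = 3×3 + 1
  3 = 3×1
so gcd(79, 23) = 1.
Back-substitute for Bézout coefficients:
  1 = 10 - 3×3
  ... = 23×(-24) + 79×(7)
Scale by 36: particular solution (-864, 252); reduce p mod 79: (5, -1).
General solution: p = 5 + 79t, q = -1 - 23t for integer t.
-210 ≤ 5 + 79t ≤ 623 gives t ∈ [-2, 7], which is 10 values.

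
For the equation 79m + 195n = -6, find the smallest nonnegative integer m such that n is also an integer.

gcd(195, 79):
  195 = 2·79 + 37
  79 = 2·37 + 5
  37 = 7·5 + 2
  5 = 2·2 + 1
  2 = 2·1
so gcd(195, 79) = 1.
1 divides -6, so solutions exist.
Back-substitute for Bézout coefficients:
  1 = 5 - 2·2
  ... = 79·(79) + 195·(-32)
Scale by -6/1 = -6: (m₀, n₀) = (-474, 192).
General solution: m = -474 + 195t, n = 192 - 79t for integer t.
m ≥ 0: smallest is -474 mod 195 = 111 (at t = 3), with n = -45.

111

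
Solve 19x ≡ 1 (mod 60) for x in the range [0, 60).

19

gcd(60, 19):
  60 = 3×19 + 3
  19 = 6×3 + 1
  3 = 3×1
so gcd(60, 19) = 1.
Back-substitute for Bézout coefficients:
  1 = 19 - 6×3
  ... = 19×(19) + 60×(-6)
So 19×19 ≡ 1 (mod 60), and 19 mod 60 = 19.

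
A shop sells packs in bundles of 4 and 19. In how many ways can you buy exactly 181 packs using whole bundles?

Need nonnegative integers with 4j + 19k = 181.
gcd(4, 19) = 1, and 4·(5) + 19·(-1) = 1.
So (j₀, k₀) = (905, -181); general j = 905 + 19t, k = -181 - 4t.
j ≥ 0 ⇒ t ≥ -47; k ≥ 0 ⇒ t ≤ -46. That's 2 values of t.

2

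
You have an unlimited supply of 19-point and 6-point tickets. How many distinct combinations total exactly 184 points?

Need nonnegative integers with 19j + 6k = 184.
gcd(19, 6) = 1, and 19·(1) + 6·(-3) = 1.
So (j₀, k₀) = (184, -552); general j = 184 + 6t, k = -552 - 19t.
j ≥ 0 ⇒ t ≥ -30; k ≥ 0 ⇒ t ≤ -30. That's 1 value of t.

1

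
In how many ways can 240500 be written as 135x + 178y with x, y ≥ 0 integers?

gcd(178, 135) = 1  (178 = 1*135 + 43, 135 = 3*43 + 6, 43 = 7*6 + 1, 6 = 6*1).
Back-substituting, 135*(-29) + 178*(22) = 1.
Scale by 240500: one solution is (-6974500, 5291000). Reduce x mod 178: (74, 1295).
General: x = 74 + 178t, y = 1295 - 135t.
x ≥ 0 ⇒ t ≥ 0; y ≥ 0 ⇒ t ≤ 9. So t ∈ [0, 9]: 10 solutions.

10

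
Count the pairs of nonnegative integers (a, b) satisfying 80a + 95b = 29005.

19

gcd(95, 80) = 5  (95 = 1*80 + 15, 80 = 5*15 + 5, 15 = 3*5).
Back-substituting, 80*(6) + 95*(-5) = 5.
Scale by 5801: one solution is (34806, -29005). Reduce a mod 19: (17, 291).
General: a = 17 + 19t, b = 291 - 16t.
a ≥ 0 ⇒ t ≥ 0; b ≥ 0 ⇒ t ≤ 18. So t ∈ [0, 18]: 19 solutions.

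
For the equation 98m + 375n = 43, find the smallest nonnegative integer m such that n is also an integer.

341

gcd(375, 98):
  375 = 3*98 + 81
  98 = 1*81 + 17
  81 = 4*17 + 13
  17 = 1*13 + 4
  13 = 3*4 + 1
  4 = 4*1
so gcd(375, 98) = 1.
1 divides 43, so solutions exist.
Back-substitute for Bézout coefficients:
  1 = 13 - 3*4
  ... = 98*(-88) + 375*(23)
Scale by 43/1 = 43: (m₀, n₀) = (-3784, 989).
General solution: m = -3784 + 375t, n = 989 - 98t for integer t.
m ≥ 0: smallest is -3784 mod 375 = 341 (at t = 11), with n = -89.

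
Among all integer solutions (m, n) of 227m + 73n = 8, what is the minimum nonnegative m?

gcd(227, 73):
  227 = 3×73 + 8
  73 = 9×8 + 1
  8 = 8×1
so gcd(227, 73) = 1.
1 divides 8, so solutions exist.
Back-substitute for Bézout coefficients:
  1 = 73 - 9×8
  ... = 227×(-9) + 73×(28)
Scale by 8/1 = 8: (m₀, n₀) = (-72, 224).
General solution: m = -72 + 73t, n = 224 - 227t for integer t.
m ≥ 0: smallest is -72 mod 73 = 1 (at t = 1), with n = -3.

1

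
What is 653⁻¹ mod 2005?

gcd(2005, 653) = 1  (2005 = 3*653 + 46, 653 = 14*46 + 9, 46 = 5*9 + 1, 9 = 9*1).
Back-substituting, 653*(-218) + 2005*(71) = 1.
So 653*-218 ≡ 1 (mod 2005), and -218 mod 2005 = 1787.

1787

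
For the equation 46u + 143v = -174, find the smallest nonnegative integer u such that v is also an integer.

133

gcd(143, 46):
  143 = 3×46 + 5
  46 = 9×5 + 1
  5 = 5×1
so gcd(143, 46) = 1.
1 divides -174, so solutions exist.
Back-substitute for Bézout coefficients:
  1 = 46 - 9×5
  ... = 46×(28) + 143×(-9)
Scale by -174/1 = -174: (u₀, v₀) = (-4872, 1566).
General solution: u = -4872 + 143t, v = 1566 - 46t for integer t.
u ≥ 0: smallest is -4872 mod 143 = 133 (at t = 35), with v = -44.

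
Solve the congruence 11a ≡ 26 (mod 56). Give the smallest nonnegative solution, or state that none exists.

gcd(56, 11) = 1.
1 divides 26, so solutions exist.
By Bézout, 11*(-5) + 56*(1) = 1.
So 11*(-5) ≡ 1 (mod 56); multiply by 26: a ≡ -130 (mod 56).
Smallest nonnegative: a = -130 mod 56 = 38.

38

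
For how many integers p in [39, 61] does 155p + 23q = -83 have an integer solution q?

gcd(155, 23):
  155 = 6*23 + 17
  23 = 1*17 + 6
  17 = 2*6 + 5
  6 = 1*5 + 1
  5 = 5*1
so gcd(155, 23) = 1.
Back-substitute for Bézout coefficients:
  1 = 6 - 1*5
  ... = 155*(-4) + 23*(27)
Scale by -83: particular solution (332, -2241); reduce p mod 23: (10, -71).
General solution: p = 10 + 23t, q = -71 - 155t for integer t.
39 ≤ 10 + 23t ≤ 61 gives t ∈ [2, 2], which is 1 value.

1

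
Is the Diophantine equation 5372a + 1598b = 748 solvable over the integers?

gcd(5372, 1598):
  5372 = 3×1598 + 578
  1598 = 2×578 + 442
  578 = 1×442 + 136
  442 = 3×136 + 34
  136 = 4×34
so gcd(5372, 1598) = 34.
34 divides 748, so integer solutions exist.

yes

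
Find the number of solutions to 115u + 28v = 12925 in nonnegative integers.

gcd(115, 28) = 1.
By Bézout, 115·(-9) + 28·(37) = 1.
One solution: (15, 400).
General: u = 15 + 28t, v = 400 - 115t.
u ≥ 0 ⇒ t ≥ 0; v ≥ 0 ⇒ t ≤ 3. So t ∈ [0, 3]: 4 solutions.

4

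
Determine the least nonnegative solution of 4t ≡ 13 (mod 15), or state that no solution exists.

gcd(15, 4):
  15 = 3·4 + 3
  4 = 1·3 + 1
  3 = 3·1
so gcd(15, 4) = 1.
1 divides 13, so solutions exist.
Back-substitute for Bézout coefficients:
  1 = 4 - 1·3
  ... = 4·(4) + 15·(-1)
So 4·(4) ≡ 1 (mod 15); multiply by 13: t ≡ 52 (mod 15).
Smallest nonnegative: t = 52 mod 15 = 7.

7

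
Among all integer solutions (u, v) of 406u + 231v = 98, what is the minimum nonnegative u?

23

gcd(406, 231) = 7  (406 = 1*231 + 175, 231 = 1*175 + 56, 175 = 3*56 + 7, 56 = 8*7).
7 divides 98, so solutions exist.
Back-substituting, 406*(4) + 231*(-7) = 7.
Scale by 98/7 = 14: (u₀, v₀) = (56, -98).
General solution: u = 56 + 33t, v = -98 - 58t for integer t.
u ≥ 0: smallest is 56 mod 33 = 23 (at t = -1), with v = -40.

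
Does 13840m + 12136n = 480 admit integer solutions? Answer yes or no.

yes

gcd(13840, 12136) = 8  (13840 = 1*12136 + 1704, 12136 = 7*1704 + 208, 1704 = 8*208 + 40, 208 = 5*40 + 8, 40 = 5*8).
8 divides 480, so integer solutions exist.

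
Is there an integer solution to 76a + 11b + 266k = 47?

yes

gcd(76, 11) = 1  (76 = 6*11 + 10, 11 = 1*10 + 1, 10 = 10*1).
gcd(1, 266) = 1.
1 divides 47, so integer solutions exist.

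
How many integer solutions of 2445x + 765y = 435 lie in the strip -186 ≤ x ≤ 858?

gcd(2445, 765):
  2445 = 3*765 + 150
  765 = 5*150 + 15
  150 = 10*15
so gcd(2445, 765) = 15.
Back-substitute for Bézout coefficients:
  15 = 765 - 5*150
  ... = 2445*(-5) + 765*(16)
Scale by 29: particular solution (-145, 464); reduce x mod 51: (8, -25).
General solution: x = 8 + 51t, y = -25 - 163t for integer t.
-186 ≤ 8 + 51t ≤ 858 gives t ∈ [-3, 16], which is 20 values.

20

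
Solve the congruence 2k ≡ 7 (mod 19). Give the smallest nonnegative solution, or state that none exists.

gcd(19, 2):
  19 = 9*2 + 1
  2 = 2*1
so gcd(19, 2) = 1.
1 divides 7, so solutions exist.
Back-substitute for Bézout coefficients:
  1 = 19 - 9*2
  ... = 2*(-9) + 19*(1)
So 2*(-9) ≡ 1 (mod 19); multiply by 7: k ≡ -63 (mod 19).
Smallest nonnegative: k = -63 mod 19 = 13.

13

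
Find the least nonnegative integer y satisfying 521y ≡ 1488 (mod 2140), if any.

1728

gcd(2140, 521):
  2140 = 4·521 + 56
  521 = 9·56 + 17
  56 = 3·17 + 5
  17 = 3·5 + 2
  5 = 2·2 + 1
  2 = 2·1
so gcd(2140, 521) = 1.
1 divides 1488, so solutions exist.
Back-substitute for Bézout coefficients:
  1 = 5 - 2·2
  ... = 521·(-879) + 2140·(214)
So 521·(-879) ≡ 1 (mod 2140); multiply by 1488: y ≡ -1307952 (mod 2140).
Smallest nonnegative: y = -1307952 mod 2140 = 1728.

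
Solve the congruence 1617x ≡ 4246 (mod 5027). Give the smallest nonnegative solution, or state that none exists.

gcd(5027, 1617):
  5027 = 3*1617 + 176
  1617 = 9*176 + 33
  176 = 5*33 + 11
  33 = 3*11
so gcd(5027, 1617) = 11.
11 divides 4246, so solutions exist.
Back-substitute for Bézout coefficients:
  11 = 176 - 5*33
  ... = 1617*(-143) + 5027*(46)
So 1617*(-143) ≡ 11 (mod 5027); multiply by 386: x ≡ -55198 (mod 457).
Smallest nonnegative: x = -55198 mod 457 = 99.

99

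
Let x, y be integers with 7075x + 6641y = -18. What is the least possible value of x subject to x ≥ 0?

gcd(7075, 6641):
  7075 = 1·6641 + 434
  6641 = 15·434 + 131
  434 = 3·131 + 41
  131 = 3·41 + 8
  41 = 5·8 + 1
  8 = 8·1
so gcd(7075, 6641) = 1.
1 divides -18, so solutions exist.
Back-substitute for Bézout coefficients:
  1 = 41 - 5·8
  ... = 7075·(811) + 6641·(-864)
Scale by -18/1 = -18: (x₀, y₀) = (-14598, 15552).
General solution: x = -14598 + 6641t, y = 15552 - 7075t for integer t.
x ≥ 0: smallest is -14598 mod 6641 = 5325 (at t = 3), with y = -5673.

5325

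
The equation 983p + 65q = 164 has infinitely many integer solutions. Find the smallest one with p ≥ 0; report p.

gcd(983, 65) = 1  (983 = 15×65 + 8, 65 = 8×8 + 1, 8 = 8×1).
1 divides 164, so solutions exist.
Back-substituting, 983×(-8) + 65×(121) = 1.
Scale by 164/1 = 164: (p₀, q₀) = (-1312, 19844).
General solution: p = -1312 + 65t, q = 19844 - 983t for integer t.
p ≥ 0: smallest is -1312 mod 65 = 53 (at t = 21), with q = -799.

53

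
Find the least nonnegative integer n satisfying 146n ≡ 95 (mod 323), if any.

171

gcd(323, 146) = 1.
1 divides 95, so solutions exist.
By Bézout, 146×(-73) + 323×(33) = 1.
So 146×(-73) ≡ 1 (mod 323); multiply by 95: n ≡ -6935 (mod 323).
Smallest nonnegative: n = -6935 mod 323 = 171.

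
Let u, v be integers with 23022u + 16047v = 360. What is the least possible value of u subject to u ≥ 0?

gcd(23022, 16047) = 9.
9 divides 360, so solutions exist.
By Bézout, 23022·(352) + 16047·(-505) = 9.
Scale by 360/9 = 40: (u₀, v₀) = (14080, -20200).
General solution: u = 14080 + 1783t, v = -20200 - 2558t for integer t.
u ≥ 0: smallest is 14080 mod 1783 = 1599 (at t = -7), with v = -2294.

1599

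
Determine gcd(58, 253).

gcd(253, 58):
  253 = 4·58 + 21
  58 = 2·21 + 16
  21 = 1·16 + 5
  16 = 3·5 + 1
  5 = 5·1
so gcd(253, 58) = 1.

1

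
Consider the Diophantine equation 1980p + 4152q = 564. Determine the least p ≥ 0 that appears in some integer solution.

59

gcd(4152, 1980):
  4152 = 2*1980 + 192
  1980 = 10*192 + 60
  192 = 3*60 + 12
  60 = 5*12
so gcd(4152, 1980) = 12.
12 divides 564, so solutions exist.
Back-substitute for Bézout coefficients:
  12 = 192 - 3*60
  ... = 1980*(-65) + 4152*(31)
Scale by 564/12 = 47: (p₀, q₀) = (-3055, 1457).
General solution: p = -3055 + 346t, q = 1457 - 165t for integer t.
p ≥ 0: smallest is -3055 mod 346 = 59 (at t = 9), with q = -28.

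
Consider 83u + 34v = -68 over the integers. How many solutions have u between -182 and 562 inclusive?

22

gcd(83, 34) = 1.
By Bézout, 83*(-9) + 34*(22) = 1.
Particular solution: (0, -2).
General solution: u = 0 + 34t, v = -2 - 83t for integer t.
-182 ≤ 0 + 34t ≤ 562 gives t ∈ [-5, 16], which is 22 values.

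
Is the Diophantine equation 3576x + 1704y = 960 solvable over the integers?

gcd(3576, 1704) = 24  (3576 = 2×1704 + 168, 1704 = 10×168 + 24, 168 = 7×24).
24 divides 960, so integer solutions exist.

yes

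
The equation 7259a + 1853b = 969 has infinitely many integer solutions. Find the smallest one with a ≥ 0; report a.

30

gcd(7259, 1853) = 17  (7259 = 3·1853 + 1700, 1853 = 1·1700 + 153, 1700 = 11·153 + 17, 153 = 9·17).
17 divides 969, so solutions exist.
Back-substituting, 7259·(12) + 1853·(-47) = 17.
Scale by 969/17 = 57: (a₀, b₀) = (684, -2679).
General solution: a = 684 + 109t, b = -2679 - 427t for integer t.
a ≥ 0: smallest is 684 mod 109 = 30 (at t = -6), with b = -117.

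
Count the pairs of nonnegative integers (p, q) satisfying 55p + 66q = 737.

2

gcd(66, 55) = 11  (66 = 1×55 + 11, 55 = 5×11).
Back-substituting, 55×(-1) + 66×(1) = 11.
Scale by 67: one solution is (-67, 67). Reduce p mod 6: (5, 7).
General: p = 5 + 6t, q = 7 - 5t.
p ≥ 0 ⇒ t ≥ 0; q ≥ 0 ⇒ t ≤ 1. So t ∈ [0, 1]: 2 solutions.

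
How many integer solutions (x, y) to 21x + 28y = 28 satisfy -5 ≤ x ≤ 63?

gcd(28, 21):
  28 = 1×21 + 7
  21 = 3×7
so gcd(28, 21) = 7.
Back-substitute for Bézout coefficients:
  7 = 28 - 1×21
  ... = 21×(-1) + 28×(1)
Scale by 4: particular solution (-4, 4); reduce x mod 4: (0, 1).
General solution: x = 0 + 4t, y = 1 - 3t for integer t.
-5 ≤ 0 + 4t ≤ 63 gives t ∈ [-1, 15], which is 17 values.

17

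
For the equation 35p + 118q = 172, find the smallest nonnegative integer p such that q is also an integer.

gcd(118, 35):
  118 = 3*35 + 13
  35 = 2*13 + 9
  13 = 1*9 + 4
  9 = 2*4 + 1
  4 = 4*1
so gcd(118, 35) = 1.
1 divides 172, so solutions exist.
Back-substitute for Bézout coefficients:
  1 = 9 - 2*4
  ... = 35*(27) + 118*(-8)
Scale by 172/1 = 172: (p₀, q₀) = (4644, -1376).
General solution: p = 4644 + 118t, q = -1376 - 35t for integer t.
p ≥ 0: smallest is 4644 mod 118 = 42 (at t = -39), with q = -11.

42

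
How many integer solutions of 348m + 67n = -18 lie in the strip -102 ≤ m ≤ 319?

7

gcd(348, 67) = 1  (348 = 5*67 + 13, 67 = 5*13 + 2, 13 = 6*2 + 1, 2 = 2*1).
Back-substituting, 348*(31) + 67*(-161) = 1.
Scale by -18: particular solution (-558, 2898); reduce m mod 67: (45, -234).
General solution: m = 45 + 67t, n = -234 - 348t for integer t.
-102 ≤ 45 + 67t ≤ 319 gives t ∈ [-2, 4], which is 7 values.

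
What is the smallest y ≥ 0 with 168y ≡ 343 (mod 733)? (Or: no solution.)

338

gcd(733, 168):
  733 = 4*168 + 61
  168 = 2*61 + 46
  61 = 1*46 + 15
  46 = 3*15 + 1
  15 = 15*1
so gcd(733, 168) = 1.
1 divides 343, so solutions exist.
Back-substitute for Bézout coefficients:
  1 = 46 - 3*15
  ... = 168*(48) + 733*(-11)
So 168*(48) ≡ 1 (mod 733); multiply by 343: y ≡ 16464 (mod 733).
Smallest nonnegative: y = 16464 mod 733 = 338.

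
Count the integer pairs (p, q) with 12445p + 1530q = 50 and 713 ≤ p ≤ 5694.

16

gcd(12445, 1530):
  12445 = 8×1530 + 205
  1530 = 7×205 + 95
  205 = 2×95 + 15
  95 = 6×15 + 5
  15 = 3×5
so gcd(12445, 1530) = 5.
Back-substitute for Bézout coefficients:
  5 = 95 - 6×15
  ... = 12445×(-97) + 1530×(789)
Scale by 10: particular solution (-970, 7890); reduce p mod 306: (254, -2066).
General solution: p = 254 + 306t, q = -2066 - 2489t for integer t.
713 ≤ 254 + 306t ≤ 5694 gives t ∈ [2, 17], which is 16 values.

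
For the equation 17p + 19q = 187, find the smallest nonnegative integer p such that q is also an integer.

gcd(19, 17):
  19 = 1*17 + 2
  17 = 8*2 + 1
  2 = 2*1
so gcd(19, 17) = 1.
1 divides 187, so solutions exist.
Back-substitute for Bézout coefficients:
  1 = 17 - 8*2
  ... = 17*(9) + 19*(-8)
Scale by 187/1 = 187: (p₀, q₀) = (1683, -1496).
General solution: p = 1683 + 19t, q = -1496 - 17t for integer t.
p ≥ 0: smallest is 1683 mod 19 = 11 (at t = -88), with q = 0.

11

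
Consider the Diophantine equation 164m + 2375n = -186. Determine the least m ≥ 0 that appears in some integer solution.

1476

gcd(2375, 164) = 1.
1 divides -186, so solutions exist.
By Bézout, 164·(-391) + 2375·(27) = 1.
Scale by -186/1 = -186: (m₀, n₀) = (72726, -5022).
General solution: m = 72726 + 2375t, n = -5022 - 164t for integer t.
m ≥ 0: smallest is 72726 mod 2375 = 1476 (at t = -30), with n = -102.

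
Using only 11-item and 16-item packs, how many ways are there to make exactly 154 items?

Need nonnegative integers with 11j + 16k = 154.
gcd(11, 16) = 1, and 11·(3) + 16·(-2) = 1.
So (j₀, k₀) = (462, -308); general j = 462 + 16t, k = -308 - 11t.
j ≥ 0 ⇒ t ≥ -28; k ≥ 0 ⇒ t ≤ -28. That's 1 value of t.

1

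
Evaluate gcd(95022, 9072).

gcd(95022, 9072) = 18  (95022 = 10*9072 + 4302, 9072 = 2*4302 + 468, 4302 = 9*468 + 90, 468 = 5*90 + 18, 90 = 5*18).

18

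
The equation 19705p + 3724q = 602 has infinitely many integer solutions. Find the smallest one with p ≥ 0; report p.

gcd(19705, 3724):
  19705 = 5*3724 + 1085
  3724 = 3*1085 + 469
  1085 = 2*469 + 147
  469 = 3*147 + 28
  147 = 5*28 + 7
  28 = 4*7
so gcd(19705, 3724) = 7.
7 divides 602, so solutions exist.
Back-substitute for Bézout coefficients:
  7 = 147 - 5*28
  ... = 19705*(127) + 3724*(-672)
Scale by 602/7 = 86: (p₀, q₀) = (10922, -57792).
General solution: p = 10922 + 532t, q = -57792 - 2815t for integer t.
p ≥ 0: smallest is 10922 mod 532 = 282 (at t = -20), with q = -1492.

282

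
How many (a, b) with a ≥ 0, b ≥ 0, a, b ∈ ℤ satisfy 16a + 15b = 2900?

12

gcd(16, 15) = 1.
By Bézout, 16×(1) + 15×(-1) = 1.
One solution: (5, 188).
General: a = 5 + 15t, b = 188 - 16t.
a ≥ 0 ⇒ t ≥ 0; b ≥ 0 ⇒ t ≤ 11. So t ∈ [0, 11]: 12 solutions.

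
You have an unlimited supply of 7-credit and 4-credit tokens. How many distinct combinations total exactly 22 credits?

1

Need nonnegative integers with 7j + 4k = 22.
gcd(7, 4) = 1, and 7·(-1) + 4·(2) = 1.
So (j₀, k₀) = (-22, 44); general j = -22 + 4t, k = 44 - 7t.
j ≥ 0 ⇒ t ≥ 6; k ≥ 0 ⇒ t ≤ 6. That's 1 value of t.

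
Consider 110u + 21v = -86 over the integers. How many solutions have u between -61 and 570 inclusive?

30

gcd(110, 21) = 1.
By Bézout, 110*(-4) + 21*(21) = 1.
Particular solution: (8, -46).
General solution: u = 8 + 21t, v = -46 - 110t for integer t.
-61 ≤ 8 + 21t ≤ 570 gives t ∈ [-3, 26], which is 30 values.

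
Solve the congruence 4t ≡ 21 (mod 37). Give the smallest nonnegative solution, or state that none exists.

gcd(37, 4):
  37 = 9×4 + 1
  4 = 4×1
so gcd(37, 4) = 1.
1 divides 21, so solutions exist.
Back-substitute for Bézout coefficients:
  1 = 37 - 9×4
  ... = 4×(-9) + 37×(1)
So 4×(-9) ≡ 1 (mod 37); multiply by 21: t ≡ -189 (mod 37).
Smallest nonnegative: t = -189 mod 37 = 33.

33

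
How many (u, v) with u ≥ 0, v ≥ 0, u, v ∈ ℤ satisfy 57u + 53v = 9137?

gcd(57, 53) = 1.
By Bézout, 57×(-13) + 53×(14) = 1.
One solution: (45, 124).
General: u = 45 + 53t, v = 124 - 57t.
u ≥ 0 ⇒ t ≥ 0; v ≥ 0 ⇒ t ≤ 2. So t ∈ [0, 2]: 3 solutions.

3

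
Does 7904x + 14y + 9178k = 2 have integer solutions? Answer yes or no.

yes

gcd(7904, 14) = 2  (7904 = 564·14 + 8, 14 = 1·8 + 6, 8 = 1·6 + 2, 6 = 3·2).
gcd(2, 9178) = 2.
2 divides 2, so integer solutions exist.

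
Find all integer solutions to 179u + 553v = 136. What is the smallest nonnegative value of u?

251

gcd(553, 179) = 1  (553 = 3·179 + 16, 179 = 11·16 + 3, 16 = 5·3 + 1, 3 = 3·1).
1 divides 136, so solutions exist.
Back-substituting, 179·(-173) + 553·(56) = 1.
Scale by 136/1 = 136: (u₀, v₀) = (-23528, 7616).
General solution: u = -23528 + 553t, v = 7616 - 179t for integer t.
u ≥ 0: smallest is -23528 mod 553 = 251 (at t = 43), with v = -81.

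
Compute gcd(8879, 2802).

1

gcd(8879, 2802) = 1  (8879 = 3·2802 + 473, 2802 = 5·473 + 437, 473 = 1·437 + 36, 437 = 12·36 + 5, 36 = 7·5 + 1, 5 = 5·1).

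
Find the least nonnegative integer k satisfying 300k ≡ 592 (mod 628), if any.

gcd(628, 300) = 4  (628 = 2*300 + 28, 300 = 10*28 + 20, 28 = 1*20 + 8, 20 = 2*8 + 4, 8 = 2*4).
4 divides 592, so solutions exist.
Back-substituting, 300*(67) + 628*(-32) = 4.
So 300*(67) ≡ 4 (mod 628); multiply by 148: k ≡ 9916 (mod 157).
Smallest nonnegative: k = 9916 mod 157 = 25.

25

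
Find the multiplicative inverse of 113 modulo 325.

302

gcd(325, 113) = 1.
By Bézout, 113*(-23) + 325*(8) = 1.
So 113*-23 ≡ 1 (mod 325), and -23 mod 325 = 302.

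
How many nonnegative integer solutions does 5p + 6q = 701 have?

24

gcd(6, 5) = 1  (6 = 1*5 + 1, 5 = 5*1).
Back-substituting, 5*(-1) + 6*(1) = 1.
Scale by 701: one solution is (-701, 701). Reduce p mod 6: (1, 116).
General: p = 1 + 6t, q = 116 - 5t.
p ≥ 0 ⇒ t ≥ 0; q ≥ 0 ⇒ t ≤ 23. So t ∈ [0, 23]: 24 solutions.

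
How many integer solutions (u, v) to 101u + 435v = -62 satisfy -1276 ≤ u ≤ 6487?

gcd(435, 101) = 1  (435 = 4*101 + 31, 101 = 3*31 + 8, 31 = 3*8 + 7, 8 = 1*7 + 1, 7 = 7*1).
Back-substituting, 101*(56) + 435*(-13) = 1.
Scale by -62: particular solution (-3472, 806); reduce u mod 435: (8, -2).
General solution: u = 8 + 435t, v = -2 - 101t for integer t.
-1276 ≤ 8 + 435t ≤ 6487 gives t ∈ [-2, 14], which is 17 values.

17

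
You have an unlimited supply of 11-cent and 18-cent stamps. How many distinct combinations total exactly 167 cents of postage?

1

Need nonnegative integers with 11j + 18k = 167.
gcd(11, 18) = 1, and 11·(5) + 18·(-3) = 1.
So (j₀, k₀) = (835, -501); general j = 835 + 18t, k = -501 - 11t.
j ≥ 0 ⇒ t ≥ -46; k ≥ 0 ⇒ t ≤ -46. That's 1 value of t.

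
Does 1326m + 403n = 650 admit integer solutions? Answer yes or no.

yes

gcd(1326, 403):
  1326 = 3*403 + 117
  403 = 3*117 + 52
  117 = 2*52 + 13
  52 = 4*13
so gcd(1326, 403) = 13.
13 divides 650, so integer solutions exist.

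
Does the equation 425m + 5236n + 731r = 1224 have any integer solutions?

yes

gcd(5236, 425) = 17.
gcd(17, 731) = 17.
17 divides 1224, so integer solutions exist.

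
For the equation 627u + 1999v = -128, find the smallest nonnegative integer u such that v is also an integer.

647

gcd(1999, 627):
  1999 = 3×627 + 118
  627 = 5×118 + 37
  118 = 3×37 + 7
  37 = 5×7 + 2
  7 = 3×2 + 1
  2 = 2×1
so gcd(1999, 627) = 1.
1 divides -128, so solutions exist.
Back-substitute for Bézout coefficients:
  1 = 7 - 3×2
  ... = 627×(-864) + 1999×(271)
Scale by -128/1 = -128: (u₀, v₀) = (110592, -34688).
General solution: u = 110592 + 1999t, v = -34688 - 627t for integer t.
u ≥ 0: smallest is 110592 mod 1999 = 647 (at t = -55), with v = -203.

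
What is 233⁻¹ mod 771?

gcd(771, 233) = 1.
By Bézout, 233·(182) + 771·(-55) = 1.
So 233·182 ≡ 1 (mod 771), and 182 mod 771 = 182.

182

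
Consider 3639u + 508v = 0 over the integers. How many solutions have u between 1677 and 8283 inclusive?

13

gcd(3639, 508) = 1  (3639 = 7×508 + 83, 508 = 6×83 + 10, 83 = 8×10 + 3, 10 = 3×3 + 1, 3 = 3×1).
Back-substituting, 3639×(-153) + 508×(1096) = 1.
Scale by 0: particular solution (0, 0); reduce u mod 508: (0, 0).
General solution: u = 0 + 508t, v = 0 - 3639t for integer t.
1677 ≤ 0 + 508t ≤ 8283 gives t ∈ [4, 16], which is 13 values.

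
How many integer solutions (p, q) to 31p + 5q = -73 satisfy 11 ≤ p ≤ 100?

gcd(31, 5):
  31 = 6·5 + 1
  5 = 5·1
so gcd(31, 5) = 1.
Back-substitute for Bézout coefficients:
  1 = 31 - 6·5
  ... = 31·(1) + 5·(-6)
Scale by -73: particular solution (-73, 438); reduce p mod 5: (2, -27).
General solution: p = 2 + 5t, q = -27 - 31t for integer t.
11 ≤ 2 + 5t ≤ 100 gives t ∈ [2, 19], which is 18 values.

18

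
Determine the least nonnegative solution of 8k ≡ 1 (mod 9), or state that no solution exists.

gcd(9, 8):
  9 = 1*8 + 1
  8 = 8*1
so gcd(9, 8) = 1.
1 divides 1, so solutions exist.
Back-substitute for Bézout coefficients:
  1 = 9 - 1*8
  ... = 8*(-1) + 9*(1)
So 8*(-1) ≡ 1 (mod 9); multiply by 1: k ≡ -1 (mod 9).
Smallest nonnegative: k = -1 mod 9 = 8.

8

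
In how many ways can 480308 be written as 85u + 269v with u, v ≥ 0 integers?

gcd(269, 85) = 1  (269 = 3×85 + 14, 85 = 6×14 + 1, 14 = 14×1).
Back-substituting, 85×(19) + 269×(-6) = 1.
Scale by 480308: one solution is (9125852, -2881848). Reduce u mod 269: (27, 1777).
General: u = 27 + 269t, v = 1777 - 85t.
u ≥ 0 ⇒ t ≥ 0; v ≥ 0 ⇒ t ≤ 20. So t ∈ [0, 20]: 21 solutions.

21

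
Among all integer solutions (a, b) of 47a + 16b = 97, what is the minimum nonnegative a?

gcd(47, 16) = 1.
1 divides 97, so solutions exist.
By Bézout, 47*(-1) + 16*(3) = 1.
Scale by 97/1 = 97: (a₀, b₀) = (-97, 291).
General solution: a = -97 + 16t, b = 291 - 47t for integer t.
a ≥ 0: smallest is -97 mod 16 = 15 (at t = 7), with b = -38.

15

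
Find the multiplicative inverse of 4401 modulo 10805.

7331

gcd(10805, 4401):
  10805 = 2*4401 + 2003
  4401 = 2*2003 + 395
  2003 = 5*395 + 28
  395 = 14*28 + 3
  28 = 9*3 + 1
  3 = 3*1
so gcd(10805, 4401) = 1.
Back-substitute for Bézout coefficients:
  1 = 28 - 9*3
  ... = 4401*(-3474) + 10805*(1415)
So 4401*-3474 ≡ 1 (mod 10805), and -3474 mod 10805 = 7331.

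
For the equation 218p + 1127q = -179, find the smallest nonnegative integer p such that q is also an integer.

gcd(1127, 218) = 1  (1127 = 5·218 + 37, 218 = 5·37 + 33, 37 = 1·33 + 4, 33 = 8·4 + 1, 4 = 4·1).
1 divides -179, so solutions exist.
Back-substituting, 218·(274) + 1127·(-53) = 1.
Scale by -179/1 = -179: (p₀, q₀) = (-49046, 9487).
General solution: p = -49046 + 1127t, q = 9487 - 218t for integer t.
p ≥ 0: smallest is -49046 mod 1127 = 542 (at t = 44), with q = -105.

542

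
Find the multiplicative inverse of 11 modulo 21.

2

gcd(21, 11) = 1.
By Bézout, 11*(2) + 21*(-1) = 1.
So 11*2 ≡ 1 (mod 21), and 2 mod 21 = 2.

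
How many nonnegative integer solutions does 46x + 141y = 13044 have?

gcd(141, 46) = 1.
By Bézout, 46*(46) + 141*(-15) = 1.
One solution: (69, 70).
General: x = 69 + 141t, y = 70 - 46t.
x ≥ 0 ⇒ t ≥ 0; y ≥ 0 ⇒ t ≤ 1. So t ∈ [0, 1]: 2 solutions.

2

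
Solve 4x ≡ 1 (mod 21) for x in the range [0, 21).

gcd(21, 4):
  21 = 5×4 + 1
  4 = 4×1
so gcd(21, 4) = 1.
Back-substitute for Bézout coefficients:
  1 = 21 - 5×4
  ... = 4×(-5) + 21×(1)
So 4×-5 ≡ 1 (mod 21), and -5 mod 21 = 16.

16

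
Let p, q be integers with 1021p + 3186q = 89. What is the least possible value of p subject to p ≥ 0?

749

gcd(3186, 1021) = 1.
1 divides 89, so solutions exist.
By Bézout, 1021*(259) + 3186*(-83) = 1.
Scale by 89/1 = 89: (p₀, q₀) = (23051, -7387).
General solution: p = 23051 + 3186t, q = -7387 - 1021t for integer t.
p ≥ 0: smallest is 23051 mod 3186 = 749 (at t = -7), with q = -240.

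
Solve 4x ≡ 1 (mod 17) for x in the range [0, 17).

gcd(17, 4) = 1.
By Bézout, 4×(-4) + 17×(1) = 1.
So 4×-4 ≡ 1 (mod 17), and -4 mod 17 = 13.

13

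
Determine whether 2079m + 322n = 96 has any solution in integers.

gcd(2079, 322):
  2079 = 6×322 + 147
  322 = 2×147 + 28
  147 = 5×28 + 7
  28 = 4×7
so gcd(2079, 322) = 7.
7 does not divide 96 (remainder 5), so no integer solutions.

no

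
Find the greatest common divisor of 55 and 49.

1

gcd(55, 49) = 1  (55 = 1×49 + 6, 49 = 8×6 + 1, 6 = 6×1).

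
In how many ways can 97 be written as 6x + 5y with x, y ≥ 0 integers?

gcd(6, 5) = 1  (6 = 1·5 + 1, 5 = 5·1).
Back-substituting, 6·(1) + 5·(-1) = 1.
Scale by 97: one solution is (97, -97). Reduce x mod 5: (2, 17).
General: x = 2 + 5t, y = 17 - 6t.
x ≥ 0 ⇒ t ≥ 0; y ≥ 0 ⇒ t ≤ 2. So t ∈ [0, 2]: 3 solutions.

3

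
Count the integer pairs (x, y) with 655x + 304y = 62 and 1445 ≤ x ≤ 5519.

13

gcd(655, 304) = 1  (655 = 2*304 + 47, 304 = 6*47 + 22, 47 = 2*22 + 3, 22 = 7*3 + 1, 3 = 3*1).
Back-substituting, 655*(-97) + 304*(209) = 1.
Scale by 62: particular solution (-6014, 12958); reduce x mod 304: (66, -142).
General solution: x = 66 + 304t, y = -142 - 655t for integer t.
1445 ≤ 66 + 304t ≤ 5519 gives t ∈ [5, 17], which is 13 values.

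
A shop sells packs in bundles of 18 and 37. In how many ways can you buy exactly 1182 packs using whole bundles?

2

Need nonnegative integers with 18j + 37k = 1182.
gcd(18, 37) = 1, and 18·(-2) + 37·(1) = 1.
So (j₀, k₀) = (-2364, 1182); general j = -2364 + 37t, k = 1182 - 18t.
j ≥ 0 ⇒ t ≥ 64; k ≥ 0 ⇒ t ≤ 65. That's 2 values of t.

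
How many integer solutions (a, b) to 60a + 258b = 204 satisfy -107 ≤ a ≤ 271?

gcd(258, 60) = 6.
By Bézout, 60×(13) + 258×(-3) = 6.
Particular solution: (12, -2).
General solution: a = 12 + 43t, b = -2 - 10t for integer t.
-107 ≤ 12 + 43t ≤ 271 gives t ∈ [-2, 6], which is 9 values.

9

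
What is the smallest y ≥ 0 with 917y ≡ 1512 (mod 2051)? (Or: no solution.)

194

gcd(2051, 917) = 7.
7 divides 1512, so solutions exist.
By Bézout, 917·(85) + 2051·(-38) = 7.
So 917·(85) ≡ 7 (mod 2051); multiply by 216: y ≡ 18360 (mod 293).
Smallest nonnegative: y = 18360 mod 293 = 194.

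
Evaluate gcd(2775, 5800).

25

gcd(5800, 2775):
  5800 = 2*2775 + 250
  2775 = 11*250 + 25
  250 = 10*25
so gcd(5800, 2775) = 25.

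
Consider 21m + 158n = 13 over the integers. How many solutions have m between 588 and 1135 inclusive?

4

gcd(158, 21) = 1  (158 = 7*21 + 11, 21 = 1*11 + 10, 11 = 1*10 + 1, 10 = 10*1).
Back-substituting, 21*(-15) + 158*(2) = 1.
Scale by 13: particular solution (-195, 26); reduce m mod 158: (121, -16).
General solution: m = 121 + 158t, n = -16 - 21t for integer t.
588 ≤ 121 + 158t ≤ 1135 gives t ∈ [3, 6], which is 4 values.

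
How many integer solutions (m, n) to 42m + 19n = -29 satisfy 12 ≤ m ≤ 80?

gcd(42, 19) = 1  (42 = 2·19 + 4, 19 = 4·4 + 3, 4 = 1·3 + 1, 3 = 3·1).
Back-substituting, 42·(5) + 19·(-11) = 1.
Scale by -29: particular solution (-145, 319); reduce m mod 19: (7, -17).
General solution: m = 7 + 19t, n = -17 - 42t for integer t.
12 ≤ 7 + 19t ≤ 80 gives t ∈ [1, 3], which is 3 values.

3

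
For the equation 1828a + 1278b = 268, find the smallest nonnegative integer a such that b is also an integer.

277

gcd(1828, 1278):
  1828 = 1·1278 + 550
  1278 = 2·550 + 178
  550 = 3·178 + 16
  178 = 11·16 + 2
  16 = 8·2
so gcd(1828, 1278) = 2.
2 divides 268, so solutions exist.
Back-substitute for Bézout coefficients:
  2 = 178 - 11·16
  ... = 1828·(-79) + 1278·(113)
Scale by 268/2 = 134: (a₀, b₀) = (-10586, 15142).
General solution: a = -10586 + 639t, b = 15142 - 914t for integer t.
a ≥ 0: smallest is -10586 mod 639 = 277 (at t = 17), with b = -396.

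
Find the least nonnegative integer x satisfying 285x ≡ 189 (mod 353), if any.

gcd(353, 285) = 1.
1 divides 189, so solutions exist.
By Bézout, 285·(109) + 353·(-88) = 1.
So 285·(109) ≡ 1 (mod 353); multiply by 189: x ≡ 20601 (mod 353).
Smallest nonnegative: x = 20601 mod 353 = 127.

127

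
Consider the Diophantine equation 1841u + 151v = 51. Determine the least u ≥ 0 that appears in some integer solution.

gcd(1841, 151) = 1.
1 divides 51, so solutions exist.
By Bézout, 1841·(-26) + 151·(317) = 1.
Scale by 51/1 = 51: (u₀, v₀) = (-1326, 16167).
General solution: u = -1326 + 151t, v = 16167 - 1841t for integer t.
u ≥ 0: smallest is -1326 mod 151 = 33 (at t = 9), with v = -402.

33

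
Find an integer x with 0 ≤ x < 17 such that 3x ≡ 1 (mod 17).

6

gcd(17, 3) = 1  (17 = 5×3 + 2, 3 = 1×2 + 1, 2 = 2×1).
Back-substituting, 3×(6) + 17×(-1) = 1.
So 3×6 ≡ 1 (mod 17), and 6 mod 17 = 6.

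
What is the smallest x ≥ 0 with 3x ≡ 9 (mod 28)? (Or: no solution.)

gcd(28, 3):
  28 = 9·3 + 1
  3 = 3·1
so gcd(28, 3) = 1.
1 divides 9, so solutions exist.
Back-substitute for Bézout coefficients:
  1 = 28 - 9·3
  ... = 3·(-9) + 28·(1)
So 3·(-9) ≡ 1 (mod 28); multiply by 9: x ≡ -81 (mod 28).
Smallest nonnegative: x = -81 mod 28 = 3.

3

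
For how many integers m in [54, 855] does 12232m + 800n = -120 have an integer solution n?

gcd(12232, 800) = 8  (12232 = 15·800 + 232, 800 = 3·232 + 104, 232 = 2·104 + 24, 104 = 4·24 + 8, 24 = 3·8).
Back-substituting, 12232·(-31) + 800·(474) = 8.
Scale by -15: particular solution (465, -7110); reduce m mod 100: (65, -994).
General solution: m = 65 + 100t, n = -994 - 1529t for integer t.
54 ≤ 65 + 100t ≤ 855 gives t ∈ [0, 7], which is 8 values.

8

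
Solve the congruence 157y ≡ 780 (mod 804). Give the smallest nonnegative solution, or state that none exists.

768

gcd(804, 157) = 1  (804 = 5×157 + 19, 157 = 8×19 + 5, 19 = 3×5 + 4, 5 = 1×4 + 1, 4 = 4×1).
1 divides 780, so solutions exist.
Back-substituting, 157×(169) + 804×(-33) = 1.
So 157×(169) ≡ 1 (mod 804); multiply by 780: y ≡ 131820 (mod 804).
Smallest nonnegative: y = 131820 mod 804 = 768.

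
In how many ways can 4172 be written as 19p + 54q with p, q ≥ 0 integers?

4

gcd(54, 19):
  54 = 2·19 + 16
  19 = 1·16 + 3
  16 = 5·3 + 1
  3 = 3·1
so gcd(54, 19) = 1.
Back-substitute for Bézout coefficients:
  1 = 16 - 5·3
  ... = 19·(-17) + 54·(6)
Scale by 4172: one solution is (-70924, 25032). Reduce p mod 54: (32, 66).
General: p = 32 + 54t, q = 66 - 19t.
p ≥ 0 ⇒ t ≥ 0; q ≥ 0 ⇒ t ≤ 3. So t ∈ [0, 3]: 4 solutions.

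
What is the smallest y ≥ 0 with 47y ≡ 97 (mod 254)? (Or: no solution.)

gcd(254, 47) = 1.
1 divides 97, so solutions exist.
By Bézout, 47*(-27) + 254*(5) = 1.
So 47*(-27) ≡ 1 (mod 254); multiply by 97: y ≡ -2619 (mod 254).
Smallest nonnegative: y = -2619 mod 254 = 175.

175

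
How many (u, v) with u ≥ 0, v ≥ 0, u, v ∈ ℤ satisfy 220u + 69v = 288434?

gcd(220, 69) = 1.
By Bézout, 220·(16) + 69·(-51) = 1.
One solution: (17, 4126).
General: u = 17 + 69t, v = 4126 - 220t.
u ≥ 0 ⇒ t ≥ 0; v ≥ 0 ⇒ t ≤ 18. So t ∈ [0, 18]: 19 solutions.

19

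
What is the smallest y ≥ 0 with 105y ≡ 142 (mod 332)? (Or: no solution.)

14

gcd(332, 105) = 1  (332 = 3·105 + 17, 105 = 6·17 + 3, 17 = 5·3 + 2, 3 = 1·2 + 1, 2 = 2·1).
1 divides 142, so solutions exist.
Back-substituting, 105·(117) + 332·(-37) = 1.
So 105·(117) ≡ 1 (mod 332); multiply by 142: y ≡ 16614 (mod 332).
Smallest nonnegative: y = 16614 mod 332 = 14.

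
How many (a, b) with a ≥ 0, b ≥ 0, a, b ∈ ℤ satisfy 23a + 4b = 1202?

13

gcd(23, 4) = 1.
By Bézout, 23·(-1) + 4·(6) = 1.
One solution: (2, 289).
General: a = 2 + 4t, b = 289 - 23t.
a ≥ 0 ⇒ t ≥ 0; b ≥ 0 ⇒ t ≤ 12. So t ∈ [0, 12]: 13 solutions.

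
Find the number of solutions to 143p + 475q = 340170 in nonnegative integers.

5

gcd(475, 143) = 1.
By Bézout, 143×(-93) + 475×(28) = 1.
One solution: (140, 674).
General: p = 140 + 475t, q = 674 - 143t.
p ≥ 0 ⇒ t ≥ 0; q ≥ 0 ⇒ t ≤ 4. So t ∈ [0, 4]: 5 solutions.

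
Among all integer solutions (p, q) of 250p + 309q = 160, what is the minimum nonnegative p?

gcd(309, 250) = 1  (309 = 1*250 + 59, 250 = 4*59 + 14, 59 = 4*14 + 3, 14 = 4*3 + 2, 3 = 1*2 + 1, 2 = 2*1).
1 divides 160, so solutions exist.
Back-substituting, 250*(-110) + 309*(89) = 1.
Scale by 160/1 = 160: (p₀, q₀) = (-17600, 14240).
General solution: p = -17600 + 309t, q = 14240 - 250t for integer t.
p ≥ 0: smallest is -17600 mod 309 = 13 (at t = 57), with q = -10.

13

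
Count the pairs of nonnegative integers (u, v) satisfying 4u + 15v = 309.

5

gcd(15, 4) = 1.
By Bézout, 4*(4) + 15*(-1) = 1.
One solution: (6, 19).
General: u = 6 + 15t, v = 19 - 4t.
u ≥ 0 ⇒ t ≥ 0; v ≥ 0 ⇒ t ≤ 4. So t ∈ [0, 4]: 5 solutions.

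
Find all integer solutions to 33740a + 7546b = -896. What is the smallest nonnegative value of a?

gcd(33740, 7546) = 14.
14 divides -896, so solutions exist.
By Bézout, 33740·(-87) + 7546·(389) = 14.
Scale by -896/14 = -64: (a₀, b₀) = (5568, -24896).
General solution: a = 5568 + 539t, b = -24896 - 2410t for integer t.
a ≥ 0: smallest is 5568 mod 539 = 178 (at t = -10), with b = -796.

178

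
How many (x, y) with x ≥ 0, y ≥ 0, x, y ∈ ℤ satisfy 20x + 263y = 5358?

1

gcd(263, 20):
  263 = 13×20 + 3
  20 = 6×3 + 2
  3 = 1×2 + 1
  2 = 2×1
so gcd(263, 20) = 1.
Back-substitute for Bézout coefficients:
  1 = 3 - 1×2
  ... = 20×(-92) + 263×(7)
Scale by 5358: one solution is (-492936, 37506). Reduce x mod 263: (189, 6).
General: x = 189 + 263t, y = 6 - 20t.
x ≥ 0 ⇒ t ≥ 0; y ≥ 0 ⇒ t ≤ 0. So t ∈ [0, 0]: 1 solution.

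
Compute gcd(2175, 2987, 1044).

gcd(2987, 2175) = 29  (2987 = 1×2175 + 812, 2175 = 2×812 + 551, 812 = 1×551 + 261, 551 = 2×261 + 29, 261 = 9×29).
gcd(29, 1044) = 29.

29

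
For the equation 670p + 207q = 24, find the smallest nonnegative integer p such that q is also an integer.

gcd(670, 207):
  670 = 3×207 + 49
  207 = 4×49 + 11
  49 = 4×11 + 5
  11 = 2×5 + 1
  5 = 5×1
so gcd(670, 207) = 1.
1 divides 24, so solutions exist.
Back-substitute for Bézout coefficients:
  1 = 11 - 2×5
  ... = 670×(-38) + 207×(123)
Scale by 24/1 = 24: (p₀, q₀) = (-912, 2952).
General solution: p = -912 + 207t, q = 2952 - 670t for integer t.
p ≥ 0: smallest is -912 mod 207 = 123 (at t = 5), with q = -398.

123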